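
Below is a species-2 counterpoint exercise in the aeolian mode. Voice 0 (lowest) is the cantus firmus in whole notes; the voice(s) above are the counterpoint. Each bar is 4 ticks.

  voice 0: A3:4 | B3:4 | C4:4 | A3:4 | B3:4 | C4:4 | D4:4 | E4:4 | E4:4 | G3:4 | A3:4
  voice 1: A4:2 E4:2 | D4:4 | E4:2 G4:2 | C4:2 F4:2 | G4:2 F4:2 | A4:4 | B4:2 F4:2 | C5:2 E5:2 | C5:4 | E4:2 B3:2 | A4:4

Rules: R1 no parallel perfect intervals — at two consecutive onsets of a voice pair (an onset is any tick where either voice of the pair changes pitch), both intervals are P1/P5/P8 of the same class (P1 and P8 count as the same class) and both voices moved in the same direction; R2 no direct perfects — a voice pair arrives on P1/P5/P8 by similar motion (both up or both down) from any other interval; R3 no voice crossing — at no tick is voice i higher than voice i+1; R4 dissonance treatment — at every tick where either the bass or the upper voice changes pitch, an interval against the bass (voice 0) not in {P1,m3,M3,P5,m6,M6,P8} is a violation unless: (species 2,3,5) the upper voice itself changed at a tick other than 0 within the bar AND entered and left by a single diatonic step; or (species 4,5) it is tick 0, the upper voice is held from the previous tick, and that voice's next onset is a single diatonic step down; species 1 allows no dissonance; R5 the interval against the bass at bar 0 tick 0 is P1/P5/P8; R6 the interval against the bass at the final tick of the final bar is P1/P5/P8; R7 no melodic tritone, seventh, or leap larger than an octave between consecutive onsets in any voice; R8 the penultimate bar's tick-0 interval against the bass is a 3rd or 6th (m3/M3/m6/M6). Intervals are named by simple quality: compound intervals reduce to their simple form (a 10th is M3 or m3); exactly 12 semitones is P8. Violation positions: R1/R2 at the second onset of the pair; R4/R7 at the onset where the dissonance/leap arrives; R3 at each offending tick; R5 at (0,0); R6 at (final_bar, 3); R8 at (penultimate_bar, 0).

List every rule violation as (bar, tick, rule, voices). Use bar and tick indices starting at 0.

bar 0: v0=A3 v1=A4 downbeat P8
bar 1: v0=B3 v1=D4 downbeat m3
bar 2: v0=C4 v1=E4 downbeat M3
bar 3: v0=A3 v1=C4 downbeat m3
bar 4: v0=B3 v1=G4 downbeat m6
bar 5: v0=C4 v1=A4 downbeat M6
bar 6: v0=D4 v1=B4 downbeat M6
bar 7: v0=E4 v1=C5 downbeat m6
bar 8: v0=E4 v1=C5 downbeat m6
bar 9: v0=G3 v1=E4 downbeat M6
bar 10: v0=A3 v1=A4 downbeat P8
  -> R4 @ bar 4 tick 2 v(0, 1): B3/F4 TT untreated
  -> R7 @ bar 6 tick 2 v(1,): B4->F4 leap 6st
  -> R2 @ bar 10 tick 0 v(0, 1): G3/B3 M3 -> A3/A4 P8 similar
  -> R7 @ bar 10 tick 0 v(1,): B3->A4 leap 10st

(4, 2, R4, (0, 1))
(6, 2, R7, (1,))
(10, 0, R2, (0, 1))
(10, 0, R7, (1,))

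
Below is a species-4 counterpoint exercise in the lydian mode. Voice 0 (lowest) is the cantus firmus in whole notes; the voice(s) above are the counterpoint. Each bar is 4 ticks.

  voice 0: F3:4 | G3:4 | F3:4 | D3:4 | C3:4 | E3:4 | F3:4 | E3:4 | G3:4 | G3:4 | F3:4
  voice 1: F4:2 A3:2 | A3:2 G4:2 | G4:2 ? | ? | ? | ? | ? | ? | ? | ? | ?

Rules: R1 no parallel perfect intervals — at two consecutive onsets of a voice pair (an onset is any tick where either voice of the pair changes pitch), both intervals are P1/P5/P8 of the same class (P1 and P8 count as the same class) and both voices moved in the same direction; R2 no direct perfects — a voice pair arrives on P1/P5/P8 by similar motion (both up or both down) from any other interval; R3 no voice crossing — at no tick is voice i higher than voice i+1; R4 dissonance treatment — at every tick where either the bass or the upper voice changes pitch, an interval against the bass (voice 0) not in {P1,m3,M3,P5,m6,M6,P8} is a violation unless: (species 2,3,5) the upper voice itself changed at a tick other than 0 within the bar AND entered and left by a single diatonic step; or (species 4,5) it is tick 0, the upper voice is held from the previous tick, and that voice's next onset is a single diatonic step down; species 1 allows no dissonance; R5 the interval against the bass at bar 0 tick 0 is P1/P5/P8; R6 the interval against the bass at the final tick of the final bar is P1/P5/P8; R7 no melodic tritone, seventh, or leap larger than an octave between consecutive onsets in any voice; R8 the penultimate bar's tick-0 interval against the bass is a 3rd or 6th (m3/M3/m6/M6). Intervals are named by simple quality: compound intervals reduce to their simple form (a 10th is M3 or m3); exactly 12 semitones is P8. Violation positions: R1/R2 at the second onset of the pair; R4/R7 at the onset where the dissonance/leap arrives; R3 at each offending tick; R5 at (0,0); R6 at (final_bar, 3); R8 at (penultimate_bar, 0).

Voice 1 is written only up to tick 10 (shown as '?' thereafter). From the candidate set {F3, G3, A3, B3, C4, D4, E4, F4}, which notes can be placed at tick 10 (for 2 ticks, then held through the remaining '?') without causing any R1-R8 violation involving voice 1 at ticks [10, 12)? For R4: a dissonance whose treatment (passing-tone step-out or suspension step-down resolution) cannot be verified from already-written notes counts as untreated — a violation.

F3: violates R7
G3: violates R4
A3: violates R7
B3: violates R4
C4: legal
D4: legal
E4: violates R4
F4: legal

{C4, D4, F4}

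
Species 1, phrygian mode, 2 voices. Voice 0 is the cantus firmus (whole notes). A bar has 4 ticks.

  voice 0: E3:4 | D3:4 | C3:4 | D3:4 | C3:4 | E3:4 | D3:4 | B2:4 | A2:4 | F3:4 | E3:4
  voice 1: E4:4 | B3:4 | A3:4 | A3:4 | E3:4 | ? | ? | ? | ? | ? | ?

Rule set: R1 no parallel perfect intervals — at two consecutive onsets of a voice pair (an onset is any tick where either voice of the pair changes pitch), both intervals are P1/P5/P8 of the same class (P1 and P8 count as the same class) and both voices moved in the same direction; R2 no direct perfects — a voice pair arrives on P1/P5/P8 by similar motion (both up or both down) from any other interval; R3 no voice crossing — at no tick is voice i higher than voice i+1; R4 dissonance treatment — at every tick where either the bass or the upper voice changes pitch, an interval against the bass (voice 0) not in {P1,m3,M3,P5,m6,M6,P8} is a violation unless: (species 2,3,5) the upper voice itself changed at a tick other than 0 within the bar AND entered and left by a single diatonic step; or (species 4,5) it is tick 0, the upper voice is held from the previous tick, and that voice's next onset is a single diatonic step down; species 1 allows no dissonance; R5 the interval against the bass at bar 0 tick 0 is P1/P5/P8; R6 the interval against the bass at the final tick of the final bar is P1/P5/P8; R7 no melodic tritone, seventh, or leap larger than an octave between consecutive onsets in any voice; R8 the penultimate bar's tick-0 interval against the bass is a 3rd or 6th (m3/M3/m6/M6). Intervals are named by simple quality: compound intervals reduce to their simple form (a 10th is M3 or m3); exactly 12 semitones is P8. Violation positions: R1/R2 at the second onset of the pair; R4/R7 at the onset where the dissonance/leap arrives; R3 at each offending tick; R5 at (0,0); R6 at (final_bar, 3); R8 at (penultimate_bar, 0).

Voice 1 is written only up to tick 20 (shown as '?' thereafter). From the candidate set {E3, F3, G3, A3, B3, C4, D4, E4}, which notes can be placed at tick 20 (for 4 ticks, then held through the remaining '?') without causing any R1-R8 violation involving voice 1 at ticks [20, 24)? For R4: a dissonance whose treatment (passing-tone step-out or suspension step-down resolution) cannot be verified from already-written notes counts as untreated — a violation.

E3: legal
F3: violates R4
G3: legal
A3: violates R4
B3: violates R2
C4: legal
D4: violates R4,R7
E4: violates R2

{C4, E3, G3}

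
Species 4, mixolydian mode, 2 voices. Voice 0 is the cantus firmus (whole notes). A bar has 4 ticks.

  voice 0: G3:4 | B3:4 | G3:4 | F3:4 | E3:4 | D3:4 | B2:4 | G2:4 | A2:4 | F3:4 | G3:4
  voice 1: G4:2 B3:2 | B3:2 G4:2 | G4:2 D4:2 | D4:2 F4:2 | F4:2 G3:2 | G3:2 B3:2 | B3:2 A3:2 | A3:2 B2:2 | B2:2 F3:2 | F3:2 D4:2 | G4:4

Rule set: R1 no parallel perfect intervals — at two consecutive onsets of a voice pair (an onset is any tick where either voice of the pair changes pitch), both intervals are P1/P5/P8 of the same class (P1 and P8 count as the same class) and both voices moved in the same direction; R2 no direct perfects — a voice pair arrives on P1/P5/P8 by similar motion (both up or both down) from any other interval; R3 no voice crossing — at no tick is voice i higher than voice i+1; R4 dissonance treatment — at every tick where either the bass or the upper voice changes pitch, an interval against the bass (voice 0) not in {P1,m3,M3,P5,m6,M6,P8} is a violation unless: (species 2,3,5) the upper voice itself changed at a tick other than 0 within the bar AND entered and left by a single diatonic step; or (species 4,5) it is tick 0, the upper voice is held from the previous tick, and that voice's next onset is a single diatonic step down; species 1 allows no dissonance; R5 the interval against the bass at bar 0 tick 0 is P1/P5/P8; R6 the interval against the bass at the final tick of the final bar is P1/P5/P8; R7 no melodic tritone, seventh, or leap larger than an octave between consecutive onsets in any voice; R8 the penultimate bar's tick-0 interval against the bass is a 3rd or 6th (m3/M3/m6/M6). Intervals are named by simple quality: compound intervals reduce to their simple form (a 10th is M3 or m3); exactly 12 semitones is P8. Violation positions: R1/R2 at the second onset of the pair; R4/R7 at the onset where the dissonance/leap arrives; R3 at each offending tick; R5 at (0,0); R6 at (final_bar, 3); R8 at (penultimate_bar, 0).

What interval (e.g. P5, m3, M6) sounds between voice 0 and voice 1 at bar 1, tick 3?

m6

voice 0=B3 voice 1=G4 -> m6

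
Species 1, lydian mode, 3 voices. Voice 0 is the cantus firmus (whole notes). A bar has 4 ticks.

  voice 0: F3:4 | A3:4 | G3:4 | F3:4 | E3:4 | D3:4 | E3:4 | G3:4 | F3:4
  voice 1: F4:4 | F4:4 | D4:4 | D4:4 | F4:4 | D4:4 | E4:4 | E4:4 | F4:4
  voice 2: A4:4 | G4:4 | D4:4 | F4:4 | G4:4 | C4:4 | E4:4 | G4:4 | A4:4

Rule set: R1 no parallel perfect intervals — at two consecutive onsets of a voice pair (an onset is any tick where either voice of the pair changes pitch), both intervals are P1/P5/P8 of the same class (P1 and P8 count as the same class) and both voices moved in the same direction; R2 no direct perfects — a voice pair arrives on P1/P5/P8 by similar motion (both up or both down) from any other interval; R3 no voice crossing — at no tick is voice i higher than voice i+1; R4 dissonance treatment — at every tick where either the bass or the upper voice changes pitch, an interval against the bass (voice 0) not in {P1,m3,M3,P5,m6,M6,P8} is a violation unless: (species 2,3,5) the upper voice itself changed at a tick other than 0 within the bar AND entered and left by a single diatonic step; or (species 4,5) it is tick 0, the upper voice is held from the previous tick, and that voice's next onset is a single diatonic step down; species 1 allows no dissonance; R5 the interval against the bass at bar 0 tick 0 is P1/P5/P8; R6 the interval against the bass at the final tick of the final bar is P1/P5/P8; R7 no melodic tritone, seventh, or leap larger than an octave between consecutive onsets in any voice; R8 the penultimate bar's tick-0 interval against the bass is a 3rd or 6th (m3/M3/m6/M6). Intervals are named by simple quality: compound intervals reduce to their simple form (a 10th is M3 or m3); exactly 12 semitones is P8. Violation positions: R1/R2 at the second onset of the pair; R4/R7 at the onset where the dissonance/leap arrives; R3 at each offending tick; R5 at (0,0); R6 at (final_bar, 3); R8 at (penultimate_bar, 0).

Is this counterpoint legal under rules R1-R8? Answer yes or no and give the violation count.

bar 0: v0=F3 v1=F4 v2=A4 (M3)
bar 1: v0=A3 v1=F4 v2=G4 (m7)
bar 2: v0=G3 v1=D4 v2=D4 (P5)
bar 3: v0=F3 v1=D4 v2=F4 (P8)
bar 4: v0=E3 v1=F4 v2=G4 (m3)
bar 5: v0=D3 v1=D4 v2=C4 (m7)
bar 6: v0=E3 v1=E4 v2=E4 (P8)
bar 7: v0=G3 v1=E4 v2=G4 (P8)
bar 8: v0=F3 v1=F4 v2=A4 (M3)
  R5 @ bar0.0: opens on M3
  R4 @ bar1.0: A3/G4 m7 untreated
  R2 @ bar2.0: A3/F4 m6 -> G3/D4 P5 similar
  R2 @ bar2.0: A3/G4 m7 -> G3/D4 P5 similar
  R2 @ bar2.0: F4/G4 M2 -> D4/D4 P1 similar
  R4 @ bar4.0: E3/F4 m2 untreated
  R2 @ bar5.0: E3/F4 m2 -> D3/D4 P8 similar
  R3 @ bar5.0: D4 above C4
  R4 @ bar5.0: D3/C4 m7 untreated
  R3 @ bar5.1: D4 above C4
  R3 @ bar5.2: D4 above C4
  R3 @ bar5.3: D4 above C4
  R1 @ bar6.0: D3/D4 P8 -> E3/E4 P8 similar
  R2 @ bar6.0: D3/C4 m7 -> E3/E4 P8 similar
  R2 @ bar6.0: D4/C4 M2 -> E4/E4 P1 similar
  R1 @ bar7.0: E3/E4 P8 -> G3/G4 P8 similar
  R8 @ bar7.0: penult P8 not 3rd/6th
  R6 @ bar8.3: closes on M3

No (18 violations)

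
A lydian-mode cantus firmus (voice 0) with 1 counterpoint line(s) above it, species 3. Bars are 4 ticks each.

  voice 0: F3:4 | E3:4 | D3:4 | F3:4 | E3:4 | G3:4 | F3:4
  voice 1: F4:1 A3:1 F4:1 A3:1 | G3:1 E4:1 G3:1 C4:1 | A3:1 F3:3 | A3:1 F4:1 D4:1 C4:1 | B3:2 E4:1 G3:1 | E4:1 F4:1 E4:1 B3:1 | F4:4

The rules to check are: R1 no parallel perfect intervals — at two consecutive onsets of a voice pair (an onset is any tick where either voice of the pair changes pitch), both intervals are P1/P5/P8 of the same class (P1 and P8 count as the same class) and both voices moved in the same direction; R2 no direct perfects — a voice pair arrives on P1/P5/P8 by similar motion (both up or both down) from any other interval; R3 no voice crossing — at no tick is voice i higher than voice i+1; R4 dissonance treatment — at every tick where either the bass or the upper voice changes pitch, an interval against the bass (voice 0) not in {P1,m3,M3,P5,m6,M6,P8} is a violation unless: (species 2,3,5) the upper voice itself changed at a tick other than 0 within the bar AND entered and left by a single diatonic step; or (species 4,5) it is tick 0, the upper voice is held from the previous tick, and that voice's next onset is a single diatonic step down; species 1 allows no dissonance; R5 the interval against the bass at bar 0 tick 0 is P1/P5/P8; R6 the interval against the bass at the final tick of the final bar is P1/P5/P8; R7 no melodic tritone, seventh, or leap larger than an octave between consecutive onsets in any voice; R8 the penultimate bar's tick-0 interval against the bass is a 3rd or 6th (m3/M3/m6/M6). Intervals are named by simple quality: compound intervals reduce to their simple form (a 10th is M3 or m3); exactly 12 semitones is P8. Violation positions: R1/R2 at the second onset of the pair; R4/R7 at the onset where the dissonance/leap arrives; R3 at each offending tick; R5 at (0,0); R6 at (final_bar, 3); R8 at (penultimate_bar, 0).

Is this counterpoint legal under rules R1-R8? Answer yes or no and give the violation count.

bar 0: v0=F3 v1=F4 (P8)
bar 1: v0=E3 v1=G3 (m3)
bar 2: v0=D3 v1=A3 (P5)
bar 3: v0=F3 v1=A3 (M3)
bar 4: v0=E3 v1=B3 (P5)
bar 5: v0=G3 v1=E4 (M6)
bar 6: v0=F3 v1=F4 (P8)
  R2 @ bar2.0: E3/C4 m6 -> D3/A3 P5 similar
  R1 @ bar4.0: F3/C4 P5 -> E3/B3 P5 similar
  R7 @ bar6.0: B3->F4 leap 6st

No (3 violations)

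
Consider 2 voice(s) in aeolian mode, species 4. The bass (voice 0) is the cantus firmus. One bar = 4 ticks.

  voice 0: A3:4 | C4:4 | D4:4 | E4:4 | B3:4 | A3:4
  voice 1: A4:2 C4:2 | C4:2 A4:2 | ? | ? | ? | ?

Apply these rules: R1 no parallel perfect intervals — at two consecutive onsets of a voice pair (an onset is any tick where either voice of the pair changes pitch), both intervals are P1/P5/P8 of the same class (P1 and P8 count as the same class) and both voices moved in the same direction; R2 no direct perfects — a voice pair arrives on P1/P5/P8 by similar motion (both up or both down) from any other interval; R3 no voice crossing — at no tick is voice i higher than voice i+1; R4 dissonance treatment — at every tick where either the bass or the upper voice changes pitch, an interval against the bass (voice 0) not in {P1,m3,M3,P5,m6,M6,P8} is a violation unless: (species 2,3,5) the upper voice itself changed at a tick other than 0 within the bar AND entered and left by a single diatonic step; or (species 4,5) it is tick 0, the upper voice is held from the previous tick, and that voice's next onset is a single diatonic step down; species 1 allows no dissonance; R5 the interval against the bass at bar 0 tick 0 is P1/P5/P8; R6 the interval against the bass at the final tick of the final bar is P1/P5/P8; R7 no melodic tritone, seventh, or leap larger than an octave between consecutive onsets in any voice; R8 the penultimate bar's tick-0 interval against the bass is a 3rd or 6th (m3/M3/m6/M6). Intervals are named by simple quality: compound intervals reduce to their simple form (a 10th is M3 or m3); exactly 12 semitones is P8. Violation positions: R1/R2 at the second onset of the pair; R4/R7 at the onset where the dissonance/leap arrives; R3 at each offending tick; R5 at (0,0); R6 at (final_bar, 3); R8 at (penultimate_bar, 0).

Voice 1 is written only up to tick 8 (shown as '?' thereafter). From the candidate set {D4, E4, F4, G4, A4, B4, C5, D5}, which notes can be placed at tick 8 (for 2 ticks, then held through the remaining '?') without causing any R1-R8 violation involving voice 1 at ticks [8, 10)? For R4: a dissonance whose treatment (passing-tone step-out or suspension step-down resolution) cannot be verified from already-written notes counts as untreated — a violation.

{A4, B4, D4, F4}

D4: legal
E4: violates R4
F4: legal
G4: violates R4
A4: legal
B4: legal
C5: violates R4
D5: violates R2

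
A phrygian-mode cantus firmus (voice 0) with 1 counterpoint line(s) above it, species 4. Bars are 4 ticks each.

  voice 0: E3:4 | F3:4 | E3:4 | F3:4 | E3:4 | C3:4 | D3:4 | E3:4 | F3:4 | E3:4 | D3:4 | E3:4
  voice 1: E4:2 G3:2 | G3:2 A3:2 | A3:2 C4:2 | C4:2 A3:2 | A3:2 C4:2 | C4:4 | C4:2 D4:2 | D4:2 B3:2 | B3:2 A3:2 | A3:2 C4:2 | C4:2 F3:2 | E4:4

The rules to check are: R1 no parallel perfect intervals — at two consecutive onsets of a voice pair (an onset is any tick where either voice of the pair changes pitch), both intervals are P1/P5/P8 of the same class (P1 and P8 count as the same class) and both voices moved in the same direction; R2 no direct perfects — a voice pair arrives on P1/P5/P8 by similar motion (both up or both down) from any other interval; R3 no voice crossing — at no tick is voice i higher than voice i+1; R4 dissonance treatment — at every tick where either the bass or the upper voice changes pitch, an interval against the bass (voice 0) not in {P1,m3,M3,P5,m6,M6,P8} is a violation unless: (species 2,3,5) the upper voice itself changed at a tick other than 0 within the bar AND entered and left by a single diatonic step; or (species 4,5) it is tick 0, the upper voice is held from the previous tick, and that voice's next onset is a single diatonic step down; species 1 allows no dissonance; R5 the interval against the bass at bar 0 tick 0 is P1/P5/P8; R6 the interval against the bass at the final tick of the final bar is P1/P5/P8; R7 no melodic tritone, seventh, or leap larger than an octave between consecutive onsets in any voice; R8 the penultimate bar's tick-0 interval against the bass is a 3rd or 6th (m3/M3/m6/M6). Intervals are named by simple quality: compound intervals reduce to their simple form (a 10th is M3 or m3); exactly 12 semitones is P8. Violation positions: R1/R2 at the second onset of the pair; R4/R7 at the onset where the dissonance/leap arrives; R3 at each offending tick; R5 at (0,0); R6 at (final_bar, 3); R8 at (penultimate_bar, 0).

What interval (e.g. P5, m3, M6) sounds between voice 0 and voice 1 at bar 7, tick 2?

voice 0=E3 voice 1=B3 -> P5

P5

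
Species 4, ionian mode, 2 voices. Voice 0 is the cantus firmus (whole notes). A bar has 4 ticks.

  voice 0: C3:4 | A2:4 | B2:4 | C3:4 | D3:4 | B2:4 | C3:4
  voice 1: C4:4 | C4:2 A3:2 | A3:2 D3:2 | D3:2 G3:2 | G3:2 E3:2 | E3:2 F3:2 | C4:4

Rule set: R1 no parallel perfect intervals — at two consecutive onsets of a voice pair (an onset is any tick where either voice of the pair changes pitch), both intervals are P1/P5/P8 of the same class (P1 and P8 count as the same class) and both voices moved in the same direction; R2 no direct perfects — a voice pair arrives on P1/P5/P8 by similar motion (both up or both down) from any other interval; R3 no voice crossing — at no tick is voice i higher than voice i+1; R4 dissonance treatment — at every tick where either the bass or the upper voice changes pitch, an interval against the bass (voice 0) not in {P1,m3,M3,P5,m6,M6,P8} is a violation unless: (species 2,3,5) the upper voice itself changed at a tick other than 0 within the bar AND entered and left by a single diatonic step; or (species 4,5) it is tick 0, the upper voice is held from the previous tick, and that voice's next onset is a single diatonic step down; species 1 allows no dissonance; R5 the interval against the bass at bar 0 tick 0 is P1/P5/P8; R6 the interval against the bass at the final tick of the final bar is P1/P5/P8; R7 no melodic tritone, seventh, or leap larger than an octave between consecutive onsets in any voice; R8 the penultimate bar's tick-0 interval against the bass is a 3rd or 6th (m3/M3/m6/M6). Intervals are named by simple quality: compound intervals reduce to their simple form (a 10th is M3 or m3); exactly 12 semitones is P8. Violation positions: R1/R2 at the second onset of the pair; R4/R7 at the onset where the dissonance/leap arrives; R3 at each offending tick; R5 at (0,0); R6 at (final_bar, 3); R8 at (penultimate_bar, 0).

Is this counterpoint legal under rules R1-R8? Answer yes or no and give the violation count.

No (8 violations)

bar 0: v0=C3 v1=C4 (P8)
bar 1: v0=A2 v1=C4 (m3)
bar 2: v0=B2 v1=A3 (m7)
bar 3: v0=C3 v1=D3 (M2)
bar 4: v0=D3 v1=G3 (P4)
bar 5: v0=B2 v1=E3 (P4)
bar 6: v0=C3 v1=C4 (P8)
  R4 @ bar2.0: B2/A3 m7 untreated
  R4 @ bar3.0: C3/D3 M2 untreated
  R4 @ bar4.0: D3/G3 P4 untreated
  R4 @ bar4.2: D3/E3 M2 untreated
  R4 @ bar5.0: B2/E3 P4 untreated
  R8 @ bar5.0: penult P4 not 3rd/6th
  R4 @ bar5.2: B2/F3 TT untreated
  R2 @ bar6.0: B2/F3 TT -> C3/C4 P8 similar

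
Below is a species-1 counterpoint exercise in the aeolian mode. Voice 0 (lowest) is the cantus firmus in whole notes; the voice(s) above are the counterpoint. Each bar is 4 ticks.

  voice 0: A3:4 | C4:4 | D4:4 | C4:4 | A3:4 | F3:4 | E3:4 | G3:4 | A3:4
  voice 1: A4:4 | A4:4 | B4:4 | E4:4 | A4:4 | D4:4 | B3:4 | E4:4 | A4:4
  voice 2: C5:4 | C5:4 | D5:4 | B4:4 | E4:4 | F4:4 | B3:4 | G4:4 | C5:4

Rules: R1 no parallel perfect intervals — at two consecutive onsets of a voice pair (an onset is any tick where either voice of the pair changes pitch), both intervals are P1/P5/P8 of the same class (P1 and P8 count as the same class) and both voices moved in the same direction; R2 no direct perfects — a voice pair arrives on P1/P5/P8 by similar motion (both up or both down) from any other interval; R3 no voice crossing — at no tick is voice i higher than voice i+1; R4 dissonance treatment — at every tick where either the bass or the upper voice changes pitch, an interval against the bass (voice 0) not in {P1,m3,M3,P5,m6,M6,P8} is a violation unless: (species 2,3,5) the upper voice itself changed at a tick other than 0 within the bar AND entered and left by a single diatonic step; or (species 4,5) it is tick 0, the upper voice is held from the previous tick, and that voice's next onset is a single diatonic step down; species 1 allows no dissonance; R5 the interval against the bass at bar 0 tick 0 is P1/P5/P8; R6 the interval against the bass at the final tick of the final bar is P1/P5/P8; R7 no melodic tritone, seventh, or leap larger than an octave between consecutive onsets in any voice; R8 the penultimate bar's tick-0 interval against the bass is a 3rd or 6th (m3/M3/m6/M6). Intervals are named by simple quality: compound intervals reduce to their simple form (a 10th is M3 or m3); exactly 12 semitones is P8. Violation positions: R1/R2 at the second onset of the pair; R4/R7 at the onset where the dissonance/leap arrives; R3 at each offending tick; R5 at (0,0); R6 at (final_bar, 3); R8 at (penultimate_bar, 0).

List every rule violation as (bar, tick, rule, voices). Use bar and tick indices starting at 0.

(0, 0, R5, (0, 2))
(2, 0, R1, (0, 2))
(3, 0, R2, (1, 2))
(3, 0, R4, (0, 2))
(4, 0, R2, (0, 2))
(4, 0, R3, (1, 2))
(4, 1, R3, (1, 2))
(4, 2, R3, (1, 2))
(4, 3, R3, (1, 2))
(6, 0, R2, (0, 1))
(6, 0, R2, (0, 2))
(6, 0, R2, (1, 2))
(6, 0, R7, (2,))
(7, 0, R2, (0, 2))
(7, 0, R8, (0, 2))
(8, 0, R2, (0, 1))
(8, 3, R6, (0, 2))

bar 0: v0=A3 v1=A4 v2=C5 downbeat m3
bar 1: v0=C4 v1=A4 v2=C5 downbeat P8
bar 2: v0=D4 v1=B4 v2=D5 downbeat P8
bar 3: v0=C4 v1=E4 v2=B4 downbeat M7
bar 4: v0=A3 v1=A4 v2=E4 downbeat P5
bar 5: v0=F3 v1=D4 v2=F4 downbeat P8
bar 6: v0=E3 v1=B3 v2=B3 downbeat P5
bar 7: v0=G3 v1=E4 v2=G4 downbeat P8
bar 8: v0=A3 v1=A4 v2=C5 downbeat m3
  -> R5 @ bar 0 tick 0 v(0, 2): opens on m3
  -> R1 @ bar 2 tick 0 v(0, 2): C4/C5 P8 -> D4/D5 P8 similar
  -> R2 @ bar 3 tick 0 v(1, 2): B4/D5 m3 -> E4/B4 P5 similar
  -> R4 @ bar 3 tick 0 v(0, 2): C4/B4 M7 untreated
  -> R2 @ bar 4 tick 0 v(0, 2): C4/B4 M7 -> A3/E4 P5 similar
  -> R3 @ bar 4 tick 0 v(1, 2): A4 above E4
  -> R3 @ bar 4 tick 1 v(1, 2): A4 above E4
  -> R3 @ bar 4 tick 2 v(1, 2): A4 above E4
  -> R3 @ bar 4 tick 3 v(1, 2): A4 above E4
  -> R2 @ bar 6 tick 0 v(0, 1): F3/D4 M6 -> E3/B3 P5 similar
  -> R2 @ bar 6 tick 0 v(0, 2): F3/F4 P8 -> E3/B3 P5 similar
  -> R2 @ bar 6 tick 0 v(1, 2): D4/F4 m3 -> B3/B3 P1 similar
  -> R7 @ bar 6 tick 0 v(2,): F4->B3 leap 6st
  -> R2 @ bar 7 tick 0 v(0, 2): E3/B3 P5 -> G3/G4 P8 similar
  -> R8 @ bar 7 tick 0 v(0, 2): penult P8 not 3rd/6th
  -> R2 @ bar 8 tick 0 v(0, 1): G3/E4 M6 -> A3/A4 P8 similar
  -> R6 @ bar 8 tick 3 v(0, 2): closes on m3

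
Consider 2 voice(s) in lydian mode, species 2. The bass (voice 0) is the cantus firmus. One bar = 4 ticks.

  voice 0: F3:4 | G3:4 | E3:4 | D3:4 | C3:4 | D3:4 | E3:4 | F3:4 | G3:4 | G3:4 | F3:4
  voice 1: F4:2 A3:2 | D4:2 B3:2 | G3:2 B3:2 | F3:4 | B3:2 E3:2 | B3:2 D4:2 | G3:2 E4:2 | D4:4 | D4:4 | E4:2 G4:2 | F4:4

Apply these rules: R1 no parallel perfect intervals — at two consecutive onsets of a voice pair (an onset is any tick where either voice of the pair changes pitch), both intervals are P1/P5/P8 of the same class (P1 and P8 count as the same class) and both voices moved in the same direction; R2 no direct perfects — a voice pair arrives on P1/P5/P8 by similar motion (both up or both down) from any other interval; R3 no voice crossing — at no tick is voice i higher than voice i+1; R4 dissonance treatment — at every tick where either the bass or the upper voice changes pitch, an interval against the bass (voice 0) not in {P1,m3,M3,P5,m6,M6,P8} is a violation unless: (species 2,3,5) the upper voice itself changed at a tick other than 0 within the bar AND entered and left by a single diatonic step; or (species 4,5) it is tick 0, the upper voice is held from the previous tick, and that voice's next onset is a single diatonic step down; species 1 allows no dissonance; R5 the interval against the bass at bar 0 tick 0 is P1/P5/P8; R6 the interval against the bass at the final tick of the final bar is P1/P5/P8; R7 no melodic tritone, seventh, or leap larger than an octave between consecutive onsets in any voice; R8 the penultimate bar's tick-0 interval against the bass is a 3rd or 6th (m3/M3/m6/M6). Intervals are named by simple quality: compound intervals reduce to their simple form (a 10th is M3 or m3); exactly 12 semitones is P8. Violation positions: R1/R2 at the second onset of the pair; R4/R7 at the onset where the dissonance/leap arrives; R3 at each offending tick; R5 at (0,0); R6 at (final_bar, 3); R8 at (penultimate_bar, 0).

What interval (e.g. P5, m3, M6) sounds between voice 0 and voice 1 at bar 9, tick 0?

voice 0=G3 voice 1=E4 -> M6

M6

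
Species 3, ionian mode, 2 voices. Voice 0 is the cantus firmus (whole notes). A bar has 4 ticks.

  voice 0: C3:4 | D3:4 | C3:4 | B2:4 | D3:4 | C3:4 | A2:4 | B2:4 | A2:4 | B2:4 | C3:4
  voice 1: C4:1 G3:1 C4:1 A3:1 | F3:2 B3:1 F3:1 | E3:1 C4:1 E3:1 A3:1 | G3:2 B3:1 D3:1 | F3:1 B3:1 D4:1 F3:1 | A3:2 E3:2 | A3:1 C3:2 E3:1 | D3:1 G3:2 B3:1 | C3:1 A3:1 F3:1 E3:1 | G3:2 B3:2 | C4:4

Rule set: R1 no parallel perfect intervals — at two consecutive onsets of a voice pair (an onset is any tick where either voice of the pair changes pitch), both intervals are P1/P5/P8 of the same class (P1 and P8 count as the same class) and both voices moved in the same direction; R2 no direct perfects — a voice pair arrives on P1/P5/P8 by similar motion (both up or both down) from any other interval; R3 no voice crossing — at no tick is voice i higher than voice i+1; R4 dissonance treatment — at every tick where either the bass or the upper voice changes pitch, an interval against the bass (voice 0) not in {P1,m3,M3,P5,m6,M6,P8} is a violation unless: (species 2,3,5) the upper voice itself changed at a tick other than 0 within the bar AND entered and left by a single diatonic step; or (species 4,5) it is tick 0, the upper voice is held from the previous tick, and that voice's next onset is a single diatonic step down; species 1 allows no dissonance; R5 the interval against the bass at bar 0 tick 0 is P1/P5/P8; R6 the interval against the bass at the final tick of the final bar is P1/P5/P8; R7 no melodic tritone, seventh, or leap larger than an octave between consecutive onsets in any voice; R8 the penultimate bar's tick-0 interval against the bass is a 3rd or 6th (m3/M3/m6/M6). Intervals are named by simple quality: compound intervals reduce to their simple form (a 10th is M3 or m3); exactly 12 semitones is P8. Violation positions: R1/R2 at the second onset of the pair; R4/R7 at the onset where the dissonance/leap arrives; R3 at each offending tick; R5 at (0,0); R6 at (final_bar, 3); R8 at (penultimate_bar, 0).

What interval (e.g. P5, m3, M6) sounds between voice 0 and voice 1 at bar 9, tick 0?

m6

voice 0=B2 voice 1=G3 -> m6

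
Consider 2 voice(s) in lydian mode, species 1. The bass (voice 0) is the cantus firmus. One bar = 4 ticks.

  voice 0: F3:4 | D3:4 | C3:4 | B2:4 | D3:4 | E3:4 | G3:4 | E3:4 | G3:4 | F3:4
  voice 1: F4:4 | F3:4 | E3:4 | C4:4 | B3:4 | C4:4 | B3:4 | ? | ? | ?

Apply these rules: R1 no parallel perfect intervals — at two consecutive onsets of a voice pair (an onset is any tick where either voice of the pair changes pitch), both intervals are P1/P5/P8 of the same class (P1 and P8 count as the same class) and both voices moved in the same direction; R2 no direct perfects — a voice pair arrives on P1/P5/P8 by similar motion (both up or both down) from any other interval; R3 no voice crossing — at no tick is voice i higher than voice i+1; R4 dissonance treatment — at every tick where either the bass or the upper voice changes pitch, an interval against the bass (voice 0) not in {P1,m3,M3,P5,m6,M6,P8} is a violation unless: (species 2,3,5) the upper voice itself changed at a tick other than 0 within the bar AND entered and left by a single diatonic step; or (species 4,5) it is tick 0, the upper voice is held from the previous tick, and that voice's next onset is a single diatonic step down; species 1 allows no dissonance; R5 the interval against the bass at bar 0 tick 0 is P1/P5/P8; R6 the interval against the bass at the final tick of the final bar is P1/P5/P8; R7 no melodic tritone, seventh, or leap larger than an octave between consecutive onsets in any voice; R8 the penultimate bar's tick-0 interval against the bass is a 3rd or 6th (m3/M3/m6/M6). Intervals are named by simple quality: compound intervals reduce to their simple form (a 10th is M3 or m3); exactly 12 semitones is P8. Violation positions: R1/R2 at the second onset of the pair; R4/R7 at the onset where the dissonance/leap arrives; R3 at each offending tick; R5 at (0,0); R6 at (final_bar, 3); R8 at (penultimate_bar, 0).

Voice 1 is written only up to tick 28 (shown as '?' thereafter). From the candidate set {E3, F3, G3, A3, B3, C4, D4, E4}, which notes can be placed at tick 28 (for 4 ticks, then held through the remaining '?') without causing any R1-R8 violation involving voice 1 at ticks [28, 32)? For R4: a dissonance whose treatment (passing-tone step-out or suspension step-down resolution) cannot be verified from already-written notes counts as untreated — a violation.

{B3, C4, E4, G3}

E3: violates R2
F3: violates R4,R7
G3: legal
A3: violates R4
B3: legal
C4: legal
D4: violates R4
E4: legal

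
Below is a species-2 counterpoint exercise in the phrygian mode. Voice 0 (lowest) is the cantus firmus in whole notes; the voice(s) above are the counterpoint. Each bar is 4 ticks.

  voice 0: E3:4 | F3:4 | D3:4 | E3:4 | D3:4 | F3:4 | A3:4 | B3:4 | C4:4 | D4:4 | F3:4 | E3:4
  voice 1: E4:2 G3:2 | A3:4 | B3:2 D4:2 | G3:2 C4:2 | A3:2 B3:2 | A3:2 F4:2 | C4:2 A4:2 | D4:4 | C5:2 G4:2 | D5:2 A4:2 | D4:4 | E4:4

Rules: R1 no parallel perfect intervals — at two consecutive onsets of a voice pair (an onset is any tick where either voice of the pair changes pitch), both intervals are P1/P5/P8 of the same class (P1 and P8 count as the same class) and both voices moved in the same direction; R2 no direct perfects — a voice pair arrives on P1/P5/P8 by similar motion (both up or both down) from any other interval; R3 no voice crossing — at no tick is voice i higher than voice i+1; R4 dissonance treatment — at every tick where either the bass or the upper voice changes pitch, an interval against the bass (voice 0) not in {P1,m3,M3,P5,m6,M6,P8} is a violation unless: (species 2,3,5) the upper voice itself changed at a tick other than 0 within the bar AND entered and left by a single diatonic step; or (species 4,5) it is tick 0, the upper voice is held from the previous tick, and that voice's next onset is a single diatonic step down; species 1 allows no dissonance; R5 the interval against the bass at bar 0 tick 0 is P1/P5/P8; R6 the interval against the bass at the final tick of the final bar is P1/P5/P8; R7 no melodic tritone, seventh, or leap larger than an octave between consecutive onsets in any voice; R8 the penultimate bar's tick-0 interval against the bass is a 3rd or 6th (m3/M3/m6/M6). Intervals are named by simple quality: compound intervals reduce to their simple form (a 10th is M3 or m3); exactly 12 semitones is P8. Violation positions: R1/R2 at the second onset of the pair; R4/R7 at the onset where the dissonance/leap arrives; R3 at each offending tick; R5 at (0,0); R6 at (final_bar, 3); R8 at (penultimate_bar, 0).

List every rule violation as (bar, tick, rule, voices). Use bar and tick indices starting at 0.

bar 0: v0=E3 v1=E4 downbeat P8
bar 1: v0=F3 v1=A3 downbeat M3
bar 2: v0=D3 v1=B3 downbeat M6
bar 3: v0=E3 v1=G3 downbeat m3
bar 4: v0=D3 v1=A3 downbeat P5
bar 5: v0=F3 v1=A3 downbeat M3
bar 6: v0=A3 v1=C4 downbeat m3
bar 7: v0=B3 v1=D4 downbeat m3
bar 8: v0=C4 v1=C5 downbeat P8
bar 9: v0=D4 v1=D5 downbeat P8
bar 10: v0=F3 v1=D4 downbeat M6
bar 11: v0=E3 v1=E4 downbeat P8
  -> R2 @ bar 4 tick 0 v(0, 1): E3/C4 m6 -> D3/A3 P5 similar
  -> R2 @ bar 8 tick 0 v(0, 1): B3/D4 m3 -> C4/C5 P8 similar
  -> R7 @ bar 8 tick 0 v(1,): D4->C5 leap 10st
  -> R2 @ bar 9 tick 0 v(0, 1): C4/G4 P5 -> D4/D5 P8 similar

(4, 0, R2, (0, 1))
(8, 0, R2, (0, 1))
(8, 0, R7, (1,))
(9, 0, R2, (0, 1))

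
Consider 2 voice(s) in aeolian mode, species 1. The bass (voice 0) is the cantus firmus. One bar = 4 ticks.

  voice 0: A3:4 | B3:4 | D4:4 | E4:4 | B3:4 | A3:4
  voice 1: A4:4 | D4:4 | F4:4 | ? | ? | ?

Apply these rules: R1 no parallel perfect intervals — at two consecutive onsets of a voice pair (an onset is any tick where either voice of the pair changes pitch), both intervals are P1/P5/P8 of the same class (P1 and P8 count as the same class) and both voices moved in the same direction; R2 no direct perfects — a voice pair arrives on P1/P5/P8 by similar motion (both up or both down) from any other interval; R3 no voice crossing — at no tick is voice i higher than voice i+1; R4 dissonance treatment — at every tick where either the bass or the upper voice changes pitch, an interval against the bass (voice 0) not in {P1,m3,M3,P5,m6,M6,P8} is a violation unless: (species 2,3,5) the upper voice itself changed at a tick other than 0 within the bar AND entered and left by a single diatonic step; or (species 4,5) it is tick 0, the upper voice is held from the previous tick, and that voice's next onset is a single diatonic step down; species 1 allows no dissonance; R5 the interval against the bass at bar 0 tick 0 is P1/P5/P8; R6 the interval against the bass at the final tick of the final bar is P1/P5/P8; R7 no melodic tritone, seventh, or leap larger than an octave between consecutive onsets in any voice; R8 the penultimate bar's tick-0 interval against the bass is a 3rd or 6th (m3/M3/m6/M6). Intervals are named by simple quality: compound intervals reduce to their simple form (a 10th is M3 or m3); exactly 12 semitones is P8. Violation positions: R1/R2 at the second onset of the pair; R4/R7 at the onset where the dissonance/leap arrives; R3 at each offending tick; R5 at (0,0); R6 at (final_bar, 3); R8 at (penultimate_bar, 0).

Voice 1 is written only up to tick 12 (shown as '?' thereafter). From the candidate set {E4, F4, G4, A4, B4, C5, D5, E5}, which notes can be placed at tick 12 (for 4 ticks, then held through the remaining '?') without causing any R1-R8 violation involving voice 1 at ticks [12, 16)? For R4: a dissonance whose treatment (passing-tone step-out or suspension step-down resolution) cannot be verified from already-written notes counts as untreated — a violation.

{C5, E4, G4}

E4: legal
F4: violates R4
G4: legal
A4: violates R4
B4: violates R2,R7
C5: legal
D5: violates R4
E5: violates R2,R7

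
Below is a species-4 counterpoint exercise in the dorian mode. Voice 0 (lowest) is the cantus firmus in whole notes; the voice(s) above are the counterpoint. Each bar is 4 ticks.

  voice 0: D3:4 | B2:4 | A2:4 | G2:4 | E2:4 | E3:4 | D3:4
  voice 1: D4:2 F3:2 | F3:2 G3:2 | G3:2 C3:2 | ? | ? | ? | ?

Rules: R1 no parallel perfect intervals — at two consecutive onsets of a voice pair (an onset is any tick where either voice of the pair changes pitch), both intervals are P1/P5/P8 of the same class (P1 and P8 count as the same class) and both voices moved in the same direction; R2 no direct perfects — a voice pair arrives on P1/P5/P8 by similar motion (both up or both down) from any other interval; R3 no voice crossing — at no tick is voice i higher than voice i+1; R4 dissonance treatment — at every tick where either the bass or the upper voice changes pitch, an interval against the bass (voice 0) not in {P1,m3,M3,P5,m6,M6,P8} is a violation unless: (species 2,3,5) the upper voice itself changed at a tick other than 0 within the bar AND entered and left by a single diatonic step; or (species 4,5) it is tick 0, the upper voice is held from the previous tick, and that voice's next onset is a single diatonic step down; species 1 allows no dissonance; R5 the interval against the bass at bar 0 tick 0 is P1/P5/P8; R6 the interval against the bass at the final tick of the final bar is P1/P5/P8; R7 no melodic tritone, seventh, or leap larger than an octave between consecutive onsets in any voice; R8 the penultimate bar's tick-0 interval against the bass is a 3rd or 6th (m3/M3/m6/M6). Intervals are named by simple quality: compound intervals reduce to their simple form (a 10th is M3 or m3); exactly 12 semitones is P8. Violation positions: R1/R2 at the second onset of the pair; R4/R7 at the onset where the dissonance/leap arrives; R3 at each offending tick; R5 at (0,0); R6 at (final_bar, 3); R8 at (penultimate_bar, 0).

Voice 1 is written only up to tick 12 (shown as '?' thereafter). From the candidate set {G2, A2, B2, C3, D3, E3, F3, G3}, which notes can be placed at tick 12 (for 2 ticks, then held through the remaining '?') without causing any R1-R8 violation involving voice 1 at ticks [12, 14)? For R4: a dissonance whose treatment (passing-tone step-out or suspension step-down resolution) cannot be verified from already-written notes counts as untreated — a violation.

G2: violates R2
A2: violates R4
B2: legal
C3: violates R4
D3: legal
E3: legal
F3: violates R4
G3: legal

{B2, D3, E3, G3}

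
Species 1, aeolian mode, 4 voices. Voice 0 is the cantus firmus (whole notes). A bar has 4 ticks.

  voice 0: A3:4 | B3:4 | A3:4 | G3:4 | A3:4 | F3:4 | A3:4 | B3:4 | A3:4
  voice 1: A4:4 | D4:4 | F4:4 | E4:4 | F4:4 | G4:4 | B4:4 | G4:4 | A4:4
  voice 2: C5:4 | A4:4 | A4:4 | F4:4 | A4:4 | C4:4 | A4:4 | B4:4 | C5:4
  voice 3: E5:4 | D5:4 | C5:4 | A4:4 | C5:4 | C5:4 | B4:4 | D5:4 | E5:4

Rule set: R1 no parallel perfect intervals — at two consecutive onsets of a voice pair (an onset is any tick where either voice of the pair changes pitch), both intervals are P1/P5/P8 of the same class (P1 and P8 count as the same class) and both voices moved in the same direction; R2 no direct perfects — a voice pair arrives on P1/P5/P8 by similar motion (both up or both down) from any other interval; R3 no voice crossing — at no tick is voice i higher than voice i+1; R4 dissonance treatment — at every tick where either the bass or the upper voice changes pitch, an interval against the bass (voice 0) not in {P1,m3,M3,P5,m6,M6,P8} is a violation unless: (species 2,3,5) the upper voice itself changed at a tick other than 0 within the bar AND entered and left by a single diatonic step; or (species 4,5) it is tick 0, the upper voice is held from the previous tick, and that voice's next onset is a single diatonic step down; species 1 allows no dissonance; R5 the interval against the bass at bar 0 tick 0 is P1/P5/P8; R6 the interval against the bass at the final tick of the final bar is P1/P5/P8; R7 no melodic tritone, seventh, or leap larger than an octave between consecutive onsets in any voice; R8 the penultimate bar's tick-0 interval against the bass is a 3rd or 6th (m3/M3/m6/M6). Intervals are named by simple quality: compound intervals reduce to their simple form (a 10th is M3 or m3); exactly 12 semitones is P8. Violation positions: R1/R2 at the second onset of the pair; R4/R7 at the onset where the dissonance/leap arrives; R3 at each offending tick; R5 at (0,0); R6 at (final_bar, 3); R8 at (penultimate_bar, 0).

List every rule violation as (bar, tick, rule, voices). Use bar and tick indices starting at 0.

bar 0: v0=A3 v1=A4 v2=C5 v3=E5 downbeat P5
bar 1: v0=B3 v1=D4 v2=A4 v3=D5 downbeat m3
bar 2: v0=A3 v1=F4 v2=A4 v3=C5 downbeat m3
bar 3: v0=G3 v1=E4 v2=F4 v3=A4 downbeat M2
bar 4: v0=A3 v1=F4 v2=A4 v3=C5 downbeat m3
bar 5: v0=F3 v1=G4 v2=C4 v3=C5 downbeat P5
bar 6: v0=A3 v1=B4 v2=A4 v3=B4 downbeat M2
bar 7: v0=B3 v1=G4 v2=B4 v3=D5 downbeat m3
bar 8: v0=A3 v1=A4 v2=C5 v3=E5 downbeat P5
  -> R5 @ bar 0 tick 0 v(0, 2): opens on m3
  -> R2 @ bar 1 tick 0 v(1, 2): A4/C5 m3 -> D4/A4 P5 similar
  -> R2 @ bar 1 tick 0 v(1, 3): A4/E5 P5 -> D4/D5 P8 similar
  -> R4 @ bar 1 tick 0 v(0, 2): B3/A4 m7 untreated
  -> R4 @ bar 3 tick 0 v(0, 2): G3/F4 m7 untreated
  -> R4 @ bar 3 tick 0 v(0, 3): G3/A4 M2 untreated
  -> R2 @ bar 4 tick 0 v(0, 2): G3/F4 m7 -> A3/A4 P8 similar
  -> R2 @ bar 4 tick 0 v(1, 3): E4/A4 P4 -> F4/C5 P5 similar
  -> R2 @ bar 5 tick 0 v(0, 2): A3/A4 P8 -> F3/C4 P5 similar
  -> R3 @ bar 5 tick 0 v(1, 2): G4 above C4
  -> R4 @ bar 5 tick 0 v(0, 1): F3/G4 M2 untreated
  -> R3 @ bar 5 tick 1 v(1, 2): G4 above C4
  -> R3 @ bar 5 tick 2 v(1, 2): G4 above C4
  -> R3 @ bar 5 tick 3 v(1, 2): G4 above C4
  -> R2 @ bar 6 tick 0 v(0, 2): F3/C4 P5 -> A3/A4 P8 similar
  -> R3 @ bar 6 tick 0 v(1, 2): B4 above A4
  -> R4 @ bar 6 tick 0 v(0, 1): A3/B4 M2 untreated
  -> R4 @ bar 6 tick 0 v(0, 3): A3/B4 M2 untreated
  -> R3 @ bar 6 tick 1 v(1, 2): B4 above A4
  -> R3 @ bar 6 tick 2 v(1, 2): B4 above A4
  -> R3 @ bar 6 tick 3 v(1, 2): B4 above A4
  -> R1 @ bar 7 tick 0 v(0, 2): A3/A4 P8 -> B3/B4 P8 similar
  -> R8 @ bar 7 tick 0 v(0, 2): penult P8 not 3rd/6th
  -> R1 @ bar 8 tick 0 v(1, 3): G4/D5 P5 -> A4/E5 P5 similar
  -> R6 @ bar 8 tick 3 v(0, 2): closes on m3

(0, 0, R5, (0, 2))
(1, 0, R2, (1, 2))
(1, 0, R2, (1, 3))
(1, 0, R4, (0, 2))
(3, 0, R4, (0, 2))
(3, 0, R4, (0, 3))
(4, 0, R2, (0, 2))
(4, 0, R2, (1, 3))
(5, 0, R2, (0, 2))
(5, 0, R3, (1, 2))
(5, 0, R4, (0, 1))
(5, 1, R3, (1, 2))
(5, 2, R3, (1, 2))
(5, 3, R3, (1, 2))
(6, 0, R2, (0, 2))
(6, 0, R3, (1, 2))
(6, 0, R4, (0, 1))
(6, 0, R4, (0, 3))
(6, 1, R3, (1, 2))
(6, 2, R3, (1, 2))
(6, 3, R3, (1, 2))
(7, 0, R1, (0, 2))
(7, 0, R8, (0, 2))
(8, 0, R1, (1, 3))
(8, 3, R6, (0, 2))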